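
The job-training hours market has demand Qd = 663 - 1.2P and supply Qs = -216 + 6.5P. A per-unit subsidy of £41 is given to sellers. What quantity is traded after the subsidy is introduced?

Pre-subsidy: 663 - 1.2P = -216 + 6.5P gives P* = 8790/77, Q* = 40503/77.
With the subsidy, sellers receive Ps = Pb + 41 for each unit, where Pb is the price buyers pay.
Supply in terms of Pb becomes Qs = -216 + 6.5(Pb + 41) = 50.5 + 6.5Pb. Setting this equal to demand: 663 - 1.2Pb = 50.5 + 6.5Pb, so Pb = 875/11.
Sellers receive Ps = 875/11 + 41 = 1326/11; Q' = 663 − 1.2·(875/11) = 6243/11.

Q' = 6243/11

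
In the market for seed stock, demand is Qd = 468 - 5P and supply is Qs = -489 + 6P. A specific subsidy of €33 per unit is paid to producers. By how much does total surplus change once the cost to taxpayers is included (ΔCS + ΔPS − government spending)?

Pre-subsidy: 468 - 5P = -489 + 6P gives P* = 87, Q* = 33.
With the subsidy, sellers receive Ps = Pb + 33 for each unit, where Pb is the price buyers pay.
Supply in terms of Pb becomes Qs = -489 + 6(Pb + 33) = -291 + 6Pb. Setting this equal to demand: 468 - 5Pb = -291 + 6Pb, so Pb = 69.
Sellers receive Ps = 69 + 33 = 102; Q' = 468 − 5·69 = 123.
ΔCS = ½(33 + 123)(87 − 69) = 1404; ΔPS = ½(33 + 123)(102 − 87) = 1170.
Government spending = 33 × 123 = 4059.
Net change = 1404 + 1170 − 4059 = -1485. The loss equals the DWL triangle ½·33·90.

Net change in total surplus = -€1485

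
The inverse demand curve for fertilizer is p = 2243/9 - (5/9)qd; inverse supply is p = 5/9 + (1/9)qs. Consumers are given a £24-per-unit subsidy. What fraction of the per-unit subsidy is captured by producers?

Pre-subsidy: 2243/9 - (5/9)q = 5/9 + (1/9)q gives q* = 373 and p* = 42.
With the rebate, buyers effectively pay pb = ps − 24, where ps is the price sellers receive.
On the curves, pb = 2243/9 - (5/9)q and ps = 5/9 + (1/9)q; the wedge ps − pb = 24 gives 5/9 + (1/9)q − (2243/9 - (5/9)q) = 24, so q' = 409.
Then pb = 2243/9 − (5/9)·409 = 22 and ps = 5/9 + (1/9)·409 = 46.
Buyers' price falls by p* − pb = 42 − 22 = 20; sellers' price rises by ps − p* = 46 − 42 = 4.
So producers capture 4/24 = 1/6 of each unit of subsidy.

Producer share = 1/6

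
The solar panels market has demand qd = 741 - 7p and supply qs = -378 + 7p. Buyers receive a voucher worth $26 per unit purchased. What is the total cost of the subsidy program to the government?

Government cost = $7085

Pre-subsidy: 741 - 7p = -378 + 7p gives p* = 1119/14, q* = 181.5.
With the rebate, buyers effectively pay pb = ps − 26, where ps is the price sellers receive.
Demand in terms of ps becomes qd = 741 − 7(ps − 26) = 923 - 7ps. Setting this equal to supply: 923 - 7ps = -378 + 7ps, so ps = 1301/14.
Buyers pay pb = 1301/14 − 26 = 937/14; q' = -378 + 7·(1301/14) = 272.5.
Government outlay = subsidy × quantity = 26 × 272.5 = 7085.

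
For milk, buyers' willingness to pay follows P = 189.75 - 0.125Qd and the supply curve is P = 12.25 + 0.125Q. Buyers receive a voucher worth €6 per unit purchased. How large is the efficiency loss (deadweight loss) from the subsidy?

Pre-subsidy: 189.75 - 0.125Q = 12.25 + 0.125Q gives Q* = 710 and P* = 101.
With the rebate, buyers effectively pay Pb = Ps − 6, where Ps is the price sellers receive.
On the curves, Pb = 189.75 - 0.125Q and Ps = 12.25 + 0.125Q; the wedge Ps − Pb = 6 gives 12.25 + 0.125Q − (189.75 - 0.125Q) = 6, so Q' = 734.
Then Pb = 189.75 − 0.125·734 = 98 and Ps = 12.25 + 0.125·734 = 104.
The subsidy expands output by 734 − 710 = 24 past the efficient level; on those units the gap between marginal cost and willingness to pay runs from 0 up to 6.
DWL = ½ × 6 × 24 = 72.

Deadweight loss = €72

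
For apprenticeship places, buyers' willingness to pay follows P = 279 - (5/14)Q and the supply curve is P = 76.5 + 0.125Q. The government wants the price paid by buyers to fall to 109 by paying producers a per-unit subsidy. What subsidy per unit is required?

At a buyer price of 109, quantity demanded is 781.2 − 2.8·109 = 476.
Sellers supply 476 only when they receive Ps = 76.5 + 0.125·476 = 136.
s = Ps − Pb = 136 − 109 = 27.

Required subsidy s = 27 per unit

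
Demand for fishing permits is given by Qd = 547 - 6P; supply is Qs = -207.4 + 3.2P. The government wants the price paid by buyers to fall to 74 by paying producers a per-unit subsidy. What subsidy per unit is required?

At a buyer price of 74, quantity demanded is 547 − 6·74 = 103.
Sellers supply 103 only when they receive Ps with -207.4 + 3.2·Ps = 103, i.e. Ps = 97.
s = Ps − Pb = 97 − 74 = 23.

Required subsidy s = 23 per unit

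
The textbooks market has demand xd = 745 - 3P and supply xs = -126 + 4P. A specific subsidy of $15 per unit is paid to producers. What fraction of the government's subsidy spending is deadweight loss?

Pre-subsidy: 745 - 3P = -126 + 4P gives P* = 871/7, x* = 2602/7.
With the subsidy, sellers receive Ps = Pb + 15 for each unit, where Pb is the price buyers pay.
Supply in terms of Pb becomes xs = -126 + 4(Pb + 15) = -66 + 4Pb. Setting this equal to demand: 745 - 3Pb = -66 + 4Pb, so Pb = 811/7.
Sellers receive Ps = 811/7 + 15 = 916/7; x' = 745 − 3·(811/7) = 2782/7.
ΔCS = ½(2602/7 + 2782/7)(871/7 − 811/7) = 161520/49; ΔPS = ½(2602/7 + 2782/7)(916/7 − 871/7) = 121140/49.
Government spending = 15 × 2782/7 = 41730/7.
DWL = ½ × 15 × (2782/7 − 2602/7) = 1350/7; fraction = (1350/7) / (41730/7) = 45/1391.

DWL / government spending = 45/1391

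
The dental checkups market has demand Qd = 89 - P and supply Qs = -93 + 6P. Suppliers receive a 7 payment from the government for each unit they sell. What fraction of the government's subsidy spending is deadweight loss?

DWL / government spending = 1/23

Pre-subsidy: 89 - P = -93 + 6P gives P* = 26, Q* = 63.
With the subsidy, sellers receive Ps = Pb + 7 for each unit, where Pb is the price buyers pay.
Supply in terms of Pb becomes Qs = -93 + 6(Pb + 7) = -51 + 6Pb. Setting this equal to demand: 89 - Pb = -51 + 6Pb, so Pb = 20.
Sellers receive Ps = 20 + 7 = 27; Q' = 89 − 1·20 = 69.
ΔCS = ½(63 + 69)(26 − 20) = 396; ΔPS = ½(63 + 69)(27 − 26) = 66.
Government spending = 7 × 69 = 483.
DWL = ½ × 7 × (69 − 63) = 21; fraction = 21 / 483 = 1/23.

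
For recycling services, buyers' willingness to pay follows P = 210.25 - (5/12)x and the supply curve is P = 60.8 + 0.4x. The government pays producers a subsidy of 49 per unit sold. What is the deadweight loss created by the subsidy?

Deadweight loss = 1470

Pre-subsidy: 210.25 - (5/12)x = 60.8 + 0.4x gives x* = 183 and P* = 134.
With the subsidy, sellers receive Ps = Pb + 49 for each unit, where Pb is the price buyers pay.
On the curves, Pb = 210.25 - (5/12)x and Ps = 60.8 + 0.4x; the wedge Ps − Pb = 49 gives 60.8 + 0.4x − (210.25 - (5/12)x) = 49, so x' = 243.
Then Pb = 210.25 − (5/12)·243 = 109 and Ps = 60.8 + 0.4·243 = 158.
The subsidy expands output by 243 − 183 = 60 past the efficient level; on those units the gap between marginal cost and willingness to pay runs from 0 up to 49.
DWL = ½ × 49 × 60 = 1470.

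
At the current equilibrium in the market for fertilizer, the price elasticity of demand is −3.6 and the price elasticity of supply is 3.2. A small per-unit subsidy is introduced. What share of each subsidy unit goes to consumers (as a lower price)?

For a small subsidy around the equilibrium, the benefit split depends on the relative slopes, which at a point are proportional to the elasticities.
Buyer share = εs/(εs + |εd|) = 3.2/(3.2 + 3.6) = 8/17; seller share = |εd|/(εs + |εd|) = 9/17.

Consumer share = 8/17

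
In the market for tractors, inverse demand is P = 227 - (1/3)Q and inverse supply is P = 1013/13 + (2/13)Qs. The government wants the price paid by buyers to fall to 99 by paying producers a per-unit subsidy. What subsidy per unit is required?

At a buyer price of 99, quantity demanded is 681 − 3·99 = 384.
Sellers supply 384 only when they receive Ps = 1013/13 + (2/13)·384 = 137.
s = Ps − Pb = 137 − 99 = 38.

Required subsidy s = 38 per unit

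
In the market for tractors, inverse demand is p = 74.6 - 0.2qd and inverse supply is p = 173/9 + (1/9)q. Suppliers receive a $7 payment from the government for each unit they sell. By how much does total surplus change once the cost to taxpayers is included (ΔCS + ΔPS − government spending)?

Net change in total surplus = -$78.75

Pre-subsidy: 74.6 - 0.2q = 173/9 + (1/9)q gives q* = 178 and p* = 39.
With the subsidy, sellers receive ps = pb + 7 for each unit, where pb is the price buyers pay.
On the curves, pb = 74.6 - 0.2q and ps = 173/9 + (1/9)q; the wedge ps − pb = 7 gives 173/9 + (1/9)q − (74.6 - 0.2q) = 7, so q' = 200.5.
Then pb = 74.6 − 0.2·200.5 = 34.5 and ps = 173/9 + (1/9)·200.5 = 41.5.
ΔCS = ½(178 + 200.5)(39 − 34.5) = 851.625; ΔPS = ½(178 + 200.5)(41.5 − 39) = 473.125.
Government spending = 7 × 200.5 = 1403.5.
Net change = 851.625 + 473.125 − 1403.5 = -78.75. The loss equals the DWL triangle ½·7·22.5.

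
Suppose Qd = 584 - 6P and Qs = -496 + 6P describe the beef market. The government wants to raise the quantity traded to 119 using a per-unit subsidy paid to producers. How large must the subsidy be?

Required subsidy s = 25 per unit

At Q = 119, invert demand for the buyer price: Pb = (584 − 119)/6 = 77.5; invert supply for the seller price: Ps = (119 − (-496))/6 = 102.5.
The subsidy must fill the gap: s = Ps − Pb = 102.5 − 77.5 = 25.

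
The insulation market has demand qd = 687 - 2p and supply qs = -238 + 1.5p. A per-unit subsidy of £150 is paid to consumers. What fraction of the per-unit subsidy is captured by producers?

Pre-subsidy: 687 - 2p = -238 + 1.5p gives p* = 1850/7, q* = 1109/7.
With the rebate, buyers effectively pay pb = ps − 150, where ps is the price sellers receive.
Demand in terms of ps becomes qd = 687 − 2(ps − 150) = 987 - 2ps. Setting this equal to supply: 987 - 2ps = -238 + 1.5ps, so ps = 350.
Buyers pay pb = 350 − 150 = 200; q' = -238 + 1.5·350 = 287.
Buyers' price falls by p* − pb = 1850/7 − 200 = 450/7; sellers' price rises by ps − p* = 350 − 1850/7 = 600/7.
So producers capture (600/7)/150 = 4/7 of each unit of subsidy.

Producer share = 4/7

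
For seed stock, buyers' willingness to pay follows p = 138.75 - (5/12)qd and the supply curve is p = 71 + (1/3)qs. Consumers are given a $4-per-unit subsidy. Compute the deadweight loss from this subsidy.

Pre-subsidy: 138.75 - (5/12)q = 71 + (1/3)q gives q* = 271/3 and p* = 910/9.
With the rebate, buyers effectively pay pb = ps − 4, where ps is the price sellers receive.
On the curves, pb = 138.75 - (5/12)q and ps = 71 + (1/3)q; the wedge ps − pb = 4 gives 71 + (1/3)q − (138.75 - (5/12)q) = 4, so q' = 287/3.
Then pb = 138.75 − (5/12)·(287/3) = 890/9 and ps = 71 + (1/3)·(287/3) = 926/9.
The subsidy expands output by 287/3 − 271/3 = 16/3 past the efficient level; on those units the gap between marginal cost and willingness to pay runs from 0 up to 4.
DWL = ½ × 4 × 16/3 = 32/3.

Deadweight loss = 32/3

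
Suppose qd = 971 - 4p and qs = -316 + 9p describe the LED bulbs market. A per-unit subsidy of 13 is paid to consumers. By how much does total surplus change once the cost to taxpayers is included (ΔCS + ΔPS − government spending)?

Pre-subsidy: 971 - 4p = -316 + 9p gives p* = 99, q* = 575.
With the rebate, buyers effectively pay pb = ps − 13, where ps is the price sellers receive.
Demand in terms of ps becomes qd = 971 − 4(ps − 13) = 1023 - 4ps. Setting this equal to supply: 1023 - 4ps = -316 + 9ps, so ps = 103.
Buyers pay pb = 103 − 13 = 90; q' = -316 + 9·103 = 611.
ΔCS = ½(575 + 611)(99 − 90) = 5337; ΔPS = ½(575 + 611)(103 − 99) = 2372.
Government spending = 13 × 611 = 7943.
Net change = 5337 + 2372 − 7943 = -234. The loss equals the DWL triangle ½·13·36.

Net change in total surplus = -234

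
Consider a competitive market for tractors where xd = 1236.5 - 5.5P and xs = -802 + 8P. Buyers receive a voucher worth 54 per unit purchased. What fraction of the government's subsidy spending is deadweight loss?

Pre-subsidy: 1236.5 - 5.5P = -802 + 8P gives P* = 151, x* = 406.
With the rebate, buyers effectively pay Pb = Ps − 54, where Ps is the price sellers receive.
Demand in terms of Ps becomes xd = 1236.5 − 5.5(Ps − 54) = 1533.5 - 5.5Ps. Setting this equal to supply: 1533.5 - 5.5Ps = -802 + 8Ps, so Ps = 173.
Buyers pay Pb = 173 − 54 = 119; x' = -802 + 8·173 = 582.
ΔCS = ½(406 + 582)(151 − 119) = 15808; ΔPS = ½(406 + 582)(173 − 151) = 10868.
Government spending = 54 × 582 = 31428.
DWL = ½ × 54 × (582 − 406) = 4752; fraction = 4752 / 31428 = 44/291.

DWL / government spending = 44/291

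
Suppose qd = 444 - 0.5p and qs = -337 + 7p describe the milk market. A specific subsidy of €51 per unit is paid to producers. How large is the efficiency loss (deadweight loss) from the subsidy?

Pre-subsidy: 444 - 0.5p = -337 + 7p gives p* = 1562/15, q* = 5879/15.
With the subsidy, sellers receive ps = pb + 51 for each unit, where pb is the price buyers pay.
Supply in terms of pb becomes qs = -337 + 7(pb + 51) = 20 + 7pb. Setting this equal to demand: 444 - 0.5pb = 20 + 7pb, so pb = 848/15.
Sellers receive ps = 848/15 + 51 = 1613/15; q' = 444 − 0.5·(848/15) = 6236/15.
The subsidy expands output by 6236/15 − 5879/15 = 23.8 past the efficient level; on those units the gap between marginal cost and willingness to pay runs from 0 up to 51.
DWL = ½ × 51 × 23.8 = 606.9.

Deadweight loss = €606.9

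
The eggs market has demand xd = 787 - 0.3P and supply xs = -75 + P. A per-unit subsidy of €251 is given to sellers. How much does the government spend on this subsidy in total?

Government cost = €162146

Pre-subsidy: 787 - 0.3P = -75 + P gives P* = 8620/13, x* = 7645/13.
With the subsidy, sellers receive Ps = Pb + 251 for each unit, where Pb is the price buyers pay.
Supply in terms of Pb becomes xs = -75 + 1(Pb + 251) = 176 + Pb. Setting this equal to demand: 787 - 0.3Pb = 176 + Pb, so Pb = 470.
Sellers receive Ps = 470 + 251 = 721; x' = 787 − 0.3·470 = 646.
Government outlay = subsidy × quantity = 251 × 646 = 162146.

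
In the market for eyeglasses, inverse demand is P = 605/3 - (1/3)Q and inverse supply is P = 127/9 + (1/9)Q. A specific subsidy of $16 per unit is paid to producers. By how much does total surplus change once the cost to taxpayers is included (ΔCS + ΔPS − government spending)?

Pre-subsidy: 605/3 - (1/3)Q = 127/9 + (1/9)Q gives Q* = 422 and P* = 61.
With the subsidy, sellers receive Ps = Pb + 16 for each unit, where Pb is the price buyers pay.
On the curves, Pb = 605/3 - (1/3)Q and Ps = 127/9 + (1/9)Q; the wedge Ps − Pb = 16 gives 127/9 + (1/9)Q − (605/3 - (1/3)Q) = 16, so Q' = 458.
Then Pb = 605/3 − (1/3)·458 = 49 and Ps = 127/9 + (1/9)·458 = 65.
ΔCS = ½(422 + 458)(61 − 49) = 5280; ΔPS = ½(422 + 458)(65 − 61) = 1760.
Government spending = 16 × 458 = 7328.
Net change = 5280 + 1760 − 7328 = -288. The loss equals the DWL triangle ½·16·36.

Net change in total surplus = -$288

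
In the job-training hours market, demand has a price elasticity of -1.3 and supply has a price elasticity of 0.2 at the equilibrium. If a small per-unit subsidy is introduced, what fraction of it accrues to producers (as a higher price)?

Producer share = 13/15

For a small subsidy around the equilibrium, the benefit split depends on the relative slopes, which at a point are proportional to the elasticities.
Buyer share = εs/(εs + |εd|) = 0.2/(0.2 + 1.3) = 2/15; seller share = |εd|/(εs + |εd|) = 13/15.
So producers capture 13/15 of the subsidy.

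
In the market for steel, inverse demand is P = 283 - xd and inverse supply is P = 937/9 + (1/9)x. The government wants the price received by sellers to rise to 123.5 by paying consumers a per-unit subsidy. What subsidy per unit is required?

At a seller price of 123.5, quantity supplied is -937 + 9·123.5 = 174.5.
Buyers absorb 174.5 only when they pay Pb = 283 − 1·174.5 = 108.5.
s = Ps − Pb = 123.5 − 108.5 = 15.

Required subsidy s = 15 per unit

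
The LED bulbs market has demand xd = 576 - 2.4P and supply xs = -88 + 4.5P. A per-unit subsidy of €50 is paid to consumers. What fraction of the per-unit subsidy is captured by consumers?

Consumer share = 15/23

Pre-subsidy: 576 - 2.4P = -88 + 4.5P gives P* = 6640/69, x* = 7936/23.
With the rebate, buyers effectively pay Pb = Ps − 50, where Ps is the price sellers receive.
Demand in terms of Ps becomes xd = 576 − 2.4(Ps − 50) = 696 - 2.4Ps. Setting this equal to supply: 696 - 2.4Ps = -88 + 4.5Ps, so Ps = 7840/69.
Buyers pay Pb = 7840/69 − 50 = 4390/69; x' = -88 + 4.5·(7840/69) = 9736/23.
Buyers' price falls by P* − Pb = 6640/69 − 4390/69 = 750/23; sellers' price rises by Ps − P* = 7840/69 − 6640/69 = 400/23.
So consumers capture (750/23)/50 = 15/23 of each unit of subsidy.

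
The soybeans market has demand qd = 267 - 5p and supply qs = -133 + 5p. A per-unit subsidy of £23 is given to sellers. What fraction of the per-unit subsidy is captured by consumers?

Pre-subsidy: 267 - 5p = -133 + 5p gives p* = 40, q* = 67.
With the subsidy, sellers receive ps = pb + 23 for each unit, where pb is the price buyers pay.
Supply in terms of pb becomes qs = -133 + 5(pb + 23) = -18 + 5pb. Setting this equal to demand: 267 - 5pb = -18 + 5pb, so pb = 28.5.
Sellers receive ps = 28.5 + 23 = 51.5; q' = 267 − 5·28.5 = 124.5.
Buyers' price falls by p* − pb = 40 − 28.5 = 11.5; sellers' price rises by ps − p* = 51.5 − 40 = 11.5.
So consumers capture 11.5/23 = 0.5 of each unit of subsidy.

Consumer share = 0.5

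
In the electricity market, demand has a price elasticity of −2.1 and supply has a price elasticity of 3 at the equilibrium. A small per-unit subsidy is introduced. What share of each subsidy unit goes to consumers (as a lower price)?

For a small subsidy around the equilibrium, the benefit split depends on the relative slopes, which at a point are proportional to the elasticities.
Buyer share = εs/(εs + |εd|) = 3/(3 + 2.1) = 10/17; seller share = |εd|/(εs + |εd|) = 7/17.

Consumer share = 10/17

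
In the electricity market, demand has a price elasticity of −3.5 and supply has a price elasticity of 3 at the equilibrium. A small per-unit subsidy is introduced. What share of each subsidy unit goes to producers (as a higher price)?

For a small subsidy around the equilibrium, the benefit split depends on the relative slopes, which at a point are proportional to the elasticities.
Buyer share = εs/(εs + |εd|) = 3/(3 + 3.5) = 6/13; seller share = |εd|/(εs + |εd|) = 7/13.
So producers capture 7/13 of the subsidy.

Producer share = 7/13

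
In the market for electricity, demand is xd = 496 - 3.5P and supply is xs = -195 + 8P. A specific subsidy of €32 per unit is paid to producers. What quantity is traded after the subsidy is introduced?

Pre-subsidy: 496 - 3.5P = -195 + 8P gives P* = 1382/23, x* = 6571/23.
With the subsidy, sellers receive Ps = Pb + 32 for each unit, where Pb is the price buyers pay.
Supply in terms of Pb becomes xs = -195 + 8(Pb + 32) = 61 + 8Pb. Setting this equal to demand: 496 - 3.5Pb = 61 + 8Pb, so Pb = 870/23.
Sellers receive Ps = 870/23 + 32 = 1606/23; x' = 496 − 3.5·(870/23) = 8363/23.

x' = 8363/23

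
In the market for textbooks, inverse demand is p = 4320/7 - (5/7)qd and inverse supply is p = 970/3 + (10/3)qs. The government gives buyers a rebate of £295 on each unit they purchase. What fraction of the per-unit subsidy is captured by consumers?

Consumer share = 3/17

Pre-subsidy: 4320/7 - (5/7)q = 970/3 + (10/3)q gives q* = 1234/17 and p* = 9610/17.
With the rebate, buyers effectively pay pb = ps − 295, where ps is the price sellers receive.
On the curves, pb = 4320/7 - (5/7)q and ps = 970/3 + (10/3)q; the wedge ps − pb = 295 gives 970/3 + (10/3)q − (4320/7 - (5/7)q) = 295, so q' = 2473/17.
Then pb = 4320/7 − (5/7)·(2473/17) = 8725/17 and ps = 970/3 + (10/3)·(2473/17) = 13740/17.
Buyers' price falls by p* − pb = 9610/17 − 8725/17 = 885/17; sellers' price rises by ps − p* = 13740/17 − 9610/17 = 4130/17.
So consumers capture (885/17)/295 = 3/17 of each unit of subsidy.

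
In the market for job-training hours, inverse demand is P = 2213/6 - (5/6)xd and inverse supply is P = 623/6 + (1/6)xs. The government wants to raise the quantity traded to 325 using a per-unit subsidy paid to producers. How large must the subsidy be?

Required subsidy s = 60 per unit

At x = 325, from the demand curve buyers pay Pb = 2213/6 − (5/6)·325 = 98; from the supply curve sellers need Ps = 623/6 + (1/6)·325 = 158.
The subsidy must fill the gap: s = Ps − Pb = 158 − 98 = 60.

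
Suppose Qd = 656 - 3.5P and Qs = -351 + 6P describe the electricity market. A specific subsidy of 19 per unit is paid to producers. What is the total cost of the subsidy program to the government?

Pre-subsidy: 656 - 3.5P = -351 + 6P gives P* = 106, Q* = 285.
With the subsidy, sellers receive Ps = Pb + 19 for each unit, where Pb is the price buyers pay.
Supply in terms of Pb becomes Qs = -351 + 6(Pb + 19) = -237 + 6Pb. Setting this equal to demand: 656 - 3.5Pb = -237 + 6Pb, so Pb = 94.
Sellers receive Ps = 94 + 19 = 113; Q' = 656 − 3.5·94 = 327.
Government outlay = subsidy × quantity = 19 × 327 = 6213.

Government cost = 6213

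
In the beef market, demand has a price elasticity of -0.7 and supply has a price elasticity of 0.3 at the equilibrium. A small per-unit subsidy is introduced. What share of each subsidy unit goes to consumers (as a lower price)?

Consumer share = 0.3

For a small subsidy around the equilibrium, the benefit split depends on the relative slopes, which at a point are proportional to the elasticities.
Buyer share = εs/(εs + |εd|) = 0.3/(0.3 + 0.7) = 0.3; seller share = |εd|/(εs + |εd|) = 0.7.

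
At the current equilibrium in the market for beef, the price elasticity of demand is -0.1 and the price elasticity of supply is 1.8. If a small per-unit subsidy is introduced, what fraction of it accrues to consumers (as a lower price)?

Consumer share = 18/19

For a small subsidy around the equilibrium, the benefit split depends on the relative slopes, which at a point are proportional to the elasticities.
Buyer share = εs/(εs + |εd|) = 1.8/(1.8 + 0.1) = 18/19; seller share = |εd|/(εs + |εd|) = 1/19.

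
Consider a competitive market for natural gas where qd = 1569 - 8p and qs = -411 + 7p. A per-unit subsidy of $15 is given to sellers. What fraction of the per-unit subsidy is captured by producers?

Producer share = 8/15

Pre-subsidy: 1569 - 8p = -411 + 7p gives p* = 132, q* = 513.
With the subsidy, sellers receive ps = pb + 15 for each unit, where pb is the price buyers pay.
Supply in terms of pb becomes qs = -411 + 7(pb + 15) = -306 + 7pb. Setting this equal to demand: 1569 - 8pb = -306 + 7pb, so pb = 125.
Sellers receive ps = 125 + 15 = 140; q' = 1569 − 8·125 = 569.
Buyers' price falls by p* − pb = 132 − 125 = 7; sellers' price rises by ps − p* = 140 − 132 = 8.
So producers capture 8/15 = 8/15 of each unit of subsidy.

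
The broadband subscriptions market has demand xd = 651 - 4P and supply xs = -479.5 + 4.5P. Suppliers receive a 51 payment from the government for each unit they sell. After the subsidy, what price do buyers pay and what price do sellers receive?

Buyers pay 106; sellers receive 157

Pre-subsidy: 651 - 4P = -479.5 + 4.5P gives P* = 133, x* = 119.
With the subsidy, sellers receive Ps = Pb + 51 for each unit, where Pb is the price buyers pay.
Supply in terms of Pb becomes xs = -479.5 + 4.5(Pb + 51) = -250 + 4.5Pb. Setting this equal to demand: 651 - 4Pb = -250 + 4.5Pb, so Pb = 106.
Sellers receive Ps = 106 + 51 = 157; x' = 651 − 4·106 = 227.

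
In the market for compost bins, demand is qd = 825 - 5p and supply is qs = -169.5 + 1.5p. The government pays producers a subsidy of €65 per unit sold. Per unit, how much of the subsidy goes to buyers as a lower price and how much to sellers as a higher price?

Pre-subsidy: 825 - 5p = -169.5 + 1.5p gives p* = 153, q* = 60.
With the subsidy, sellers receive ps = pb + 65 for each unit, where pb is the price buyers pay.
Supply in terms of pb becomes qs = -169.5 + 1.5(pb + 65) = -72 + 1.5pb. Setting this equal to demand: 825 - 5pb = -72 + 1.5pb, so pb = 138.
Sellers receive ps = 138 + 65 = 203; q' = 825 − 5·138 = 135.
Buyers' price falls by p* − pb = 153 − 138 = 15; sellers' price rises by ps − p* = 203 − 153 = 50.

Buyers gain €15 per unit; sellers gain €50 per unit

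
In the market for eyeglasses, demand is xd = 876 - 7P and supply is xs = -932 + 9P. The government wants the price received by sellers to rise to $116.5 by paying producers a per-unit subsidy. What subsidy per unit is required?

Required subsidy s = $8 per unit

At a seller price of 116.5, quantity supplied is -932 + 9·116.5 = 116.5.
Buyers absorb 116.5 only when they pay Pb with 876 − 7·Pb = 116.5, i.e. Pb = 108.5.
s = Ps − Pb = 116.5 − 108.5 = 8.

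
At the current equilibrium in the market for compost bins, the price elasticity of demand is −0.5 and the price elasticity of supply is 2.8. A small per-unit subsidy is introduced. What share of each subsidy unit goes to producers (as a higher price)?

For a small subsidy around the equilibrium, the benefit split depends on the relative slopes, which at a point are proportional to the elasticities.
Buyer share = εs/(εs + |εd|) = 2.8/(2.8 + 0.5) = 28/33; seller share = |εd|/(εs + |εd|) = 5/33.
So producers capture 5/33 of the subsidy.

Producer share = 5/33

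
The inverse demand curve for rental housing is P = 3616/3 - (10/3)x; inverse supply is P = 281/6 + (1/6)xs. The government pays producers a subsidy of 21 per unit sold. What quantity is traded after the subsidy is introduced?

Pre-subsidy: 3616/3 - (10/3)x = 281/6 + (1/6)x gives x* = 331 and P* = 102.
With the subsidy, sellers receive Ps = Pb + 21 for each unit, where Pb is the price buyers pay.
On the curves, Pb = 3616/3 - (10/3)x and Ps = 281/6 + (1/6)x; the wedge Ps − Pb = 21 gives 281/6 + (1/6)x − (3616/3 - (10/3)x) = 21, so x' = 337.
Then Pb = 3616/3 − (10/3)·337 = 82 and Ps = 281/6 + (1/6)·337 = 103.

x' = 337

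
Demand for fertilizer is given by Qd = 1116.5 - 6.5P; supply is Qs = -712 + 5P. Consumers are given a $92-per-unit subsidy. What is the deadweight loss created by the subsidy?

Deadweight loss = $11960

Pre-subsidy: 1116.5 - 6.5P = -712 + 5P gives P* = 159, Q* = 83.
With the rebate, buyers effectively pay Pb = Ps − 92, where Ps is the price sellers receive.
Demand in terms of Ps becomes Qd = 1116.5 − 6.5(Ps − 92) = 1714.5 - 6.5Ps. Setting this equal to supply: 1714.5 - 6.5Ps = -712 + 5Ps, so Ps = 211.
Buyers pay Pb = 211 − 92 = 119; Q' = -712 + 5·211 = 343.
The subsidy expands output by 343 − 83 = 260 past the efficient level; on those units the gap between marginal cost and willingness to pay runs from 0 up to 92.
DWL = ½ × 92 × 260 = 11960.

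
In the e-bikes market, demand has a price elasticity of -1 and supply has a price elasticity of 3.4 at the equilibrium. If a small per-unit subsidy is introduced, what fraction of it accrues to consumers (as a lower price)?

Consumer share = 17/22

For a small subsidy around the equilibrium, the benefit split depends on the relative slopes, which at a point are proportional to the elasticities.
Buyer share = εs/(εs + |εd|) = 3.4/(3.4 + 1) = 17/22; seller share = |εd|/(εs + |εd|) = 5/22.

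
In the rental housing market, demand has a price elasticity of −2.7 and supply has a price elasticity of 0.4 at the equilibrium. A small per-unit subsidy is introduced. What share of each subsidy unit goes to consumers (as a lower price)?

Consumer share = 4/31

For a small subsidy around the equilibrium, the benefit split depends on the relative slopes, which at a point are proportional to the elasticities.
Buyer share = εs/(εs + |εd|) = 0.4/(0.4 + 2.7) = 4/31; seller share = |εd|/(εs + |εd|) = 27/31.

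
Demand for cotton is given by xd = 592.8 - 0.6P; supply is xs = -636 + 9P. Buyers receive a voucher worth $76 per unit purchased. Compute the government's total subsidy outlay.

Government cost = $42465

Pre-subsidy: 592.8 - 0.6P = -636 + 9P gives P* = 128, x* = 516.
With the rebate, buyers effectively pay Pb = Ps − 76, where Ps is the price sellers receive.
Demand in terms of Ps becomes xd = 592.8 − 0.6(Ps − 76) = 638.4 - 0.6Ps. Setting this equal to supply: 638.4 - 0.6Ps = -636 + 9Ps, so Ps = 132.75.
Buyers pay Pb = 132.75 − 76 = 56.75; x' = -636 + 9·132.75 = 558.75.
Government outlay = subsidy × quantity = 76 × 558.75 = 42465.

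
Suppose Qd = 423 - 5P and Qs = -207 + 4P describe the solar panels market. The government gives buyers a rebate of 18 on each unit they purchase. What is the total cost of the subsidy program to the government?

Pre-subsidy: 423 - 5P = -207 + 4P gives P* = 70, Q* = 73.
With the rebate, buyers effectively pay Pb = Ps − 18, where Ps is the price sellers receive.
Demand in terms of Ps becomes Qd = 423 − 5(Ps − 18) = 513 - 5Ps. Setting this equal to supply: 513 - 5Ps = -207 + 4Ps, so Ps = 80.
Buyers pay Pb = 80 − 18 = 62; Q' = -207 + 4·80 = 113.
Government outlay = subsidy × quantity = 18 × 113 = 2034.

Government cost = 2034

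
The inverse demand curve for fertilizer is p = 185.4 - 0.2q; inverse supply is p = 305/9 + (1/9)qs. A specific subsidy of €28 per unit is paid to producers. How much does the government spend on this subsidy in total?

Government cost = €16156

Pre-subsidy: 185.4 - 0.2q = 305/9 + (1/9)q gives q* = 487 and p* = 88.
With the subsidy, sellers receive ps = pb + 28 for each unit, where pb is the price buyers pay.
On the curves, pb = 185.4 - 0.2q and ps = 305/9 + (1/9)q; the wedge ps − pb = 28 gives 305/9 + (1/9)q − (185.4 - 0.2q) = 28, so q' = 577.
Then pb = 185.4 − 0.2·577 = 70 and ps = 305/9 + (1/9)·577 = 98.
Government outlay = subsidy × quantity = 28 × 577 = 16156.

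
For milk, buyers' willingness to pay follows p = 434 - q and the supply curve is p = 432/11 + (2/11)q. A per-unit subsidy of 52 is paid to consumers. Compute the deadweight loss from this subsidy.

Deadweight loss = 1144

Pre-subsidy: 434 - q = 432/11 + (2/11)q gives q* = 334 and p* = 100.
With the rebate, buyers effectively pay pb = ps − 52, where ps is the price sellers receive.
On the curves, pb = 434 - q and ps = 432/11 + (2/11)q; the wedge ps − pb = 52 gives 432/11 + (2/11)q − (434 - q) = 52, so q' = 378.
Then pb = 434 − 1·378 = 56 and ps = 432/11 + (2/11)·378 = 108.
The subsidy expands output by 378 − 334 = 44 past the efficient level; on those units the gap between marginal cost and willingness to pay runs from 0 up to 52.
DWL = ½ × 52 × 44 = 1144.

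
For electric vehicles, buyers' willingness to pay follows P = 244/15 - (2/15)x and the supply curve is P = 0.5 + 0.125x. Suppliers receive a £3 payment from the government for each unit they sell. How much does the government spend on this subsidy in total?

Government cost = 6756/31

Pre-subsidy: 244/15 - (2/15)x = 0.5 + 0.125x gives x* = 1892/31 and P* = 252/31.
With the subsidy, sellers receive Ps = Pb + 3 for each unit, where Pb is the price buyers pay.
On the curves, Pb = 244/15 - (2/15)x and Ps = 0.5 + 0.125x; the wedge Ps − Pb = 3 gives 0.5 + 0.125x − (244/15 - (2/15)x) = 3, so x' = 2252/31.
Then Pb = 244/15 − (2/15)·(2252/31) = 204/31 and Ps = 0.5 + 0.125·(2252/31) = 297/31.
Government outlay = subsidy × quantity = 3 × 2252/31 = 6756/31.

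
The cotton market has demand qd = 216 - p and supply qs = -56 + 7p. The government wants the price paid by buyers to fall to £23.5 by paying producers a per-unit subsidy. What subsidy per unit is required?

Required subsidy s = £12 per unit

At a buyer price of 23.5, quantity demanded is 216 − 1·23.5 = 192.5.
Sellers supply 192.5 only when they receive ps with -56 + 7·ps = 192.5, i.e. ps = 35.5.
s = ps − pb = 35.5 − 23.5 = 12.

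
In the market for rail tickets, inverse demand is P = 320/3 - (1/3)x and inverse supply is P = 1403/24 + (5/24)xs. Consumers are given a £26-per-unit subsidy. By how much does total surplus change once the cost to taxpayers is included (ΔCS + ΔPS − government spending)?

Net change in total surplus = -£624

Pre-subsidy: 320/3 - (1/3)x = 1403/24 + (5/24)x gives x* = 89 and P* = 77.
With the rebate, buyers effectively pay Pb = Ps − 26, where Ps is the price sellers receive.
On the curves, Pb = 320/3 - (1/3)x and Ps = 1403/24 + (5/24)x; the wedge Ps − Pb = 26 gives 1403/24 + (5/24)x − (320/3 - (1/3)x) = 26, so x' = 137.
Then Pb = 320/3 − (1/3)·137 = 61 and Ps = 1403/24 + (5/24)·137 = 87.
ΔCS = ½(89 + 137)(77 − 61) = 1808; ΔPS = ½(89 + 137)(87 − 77) = 1130.
Government spending = 26 × 137 = 3562.
Net change = 1808 + 1130 − 3562 = -624. The loss equals the DWL triangle ½·26·48.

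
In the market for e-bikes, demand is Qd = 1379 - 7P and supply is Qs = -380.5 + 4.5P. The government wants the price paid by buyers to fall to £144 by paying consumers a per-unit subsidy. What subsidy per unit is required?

At a buyer price of 144, quantity demanded is 1379 − 7·144 = 371.
Sellers supply 371 only when they receive Ps with -380.5 + 4.5·Ps = 371, i.e. Ps = 167.
s = Ps − Pb = 167 − 144 = 23.

Required subsidy s = £23 per unit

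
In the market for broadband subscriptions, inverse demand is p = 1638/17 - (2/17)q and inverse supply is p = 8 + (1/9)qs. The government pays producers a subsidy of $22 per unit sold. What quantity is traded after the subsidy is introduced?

q' = 482.4

Pre-subsidy: 1638/17 - (2/17)q = 8 + (1/9)q gives q* = 13518/35 and p* = 1782/35.
With the subsidy, sellers receive ps = pb + 22 for each unit, where pb is the price buyers pay.
On the curves, pb = 1638/17 - (2/17)q and ps = 8 + (1/9)q; the wedge ps − pb = 22 gives 8 + (1/9)q − (1638/17 - (2/17)q) = 22, so q' = 482.4.
Then pb = 1638/17 − (2/17)·482.4 = 39.6 and ps = 8 + (1/9)·482.4 = 61.6.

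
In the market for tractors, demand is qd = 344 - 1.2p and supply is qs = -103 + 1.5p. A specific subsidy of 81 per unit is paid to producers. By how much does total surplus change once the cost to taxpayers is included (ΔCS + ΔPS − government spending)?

Pre-subsidy: 344 - 1.2p = -103 + 1.5p gives p* = 1490/9, q* = 436/3.
With the subsidy, sellers receive ps = pb + 81 for each unit, where pb is the price buyers pay.
Supply in terms of pb becomes qs = -103 + 1.5(pb + 81) = 18.5 + 1.5pb. Setting this equal to demand: 344 - 1.2pb = 18.5 + 1.5pb, so pb = 1085/9.
Sellers receive ps = 1085/9 + 81 = 1814/9; q' = 344 − 1.2·(1085/9) = 598/3.
ΔCS = ½(436/3 + 598/3)(1490/9 − 1085/9) = 7755; ΔPS = ½(436/3 + 598/3)(1814/9 − 1490/9) = 6204.
Government spending = 81 × 598/3 = 16146.
Net change = 7755 + 6204 − 16146 = -2187. The loss equals the DWL triangle ½·81·54.

Net change in total surplus = -2187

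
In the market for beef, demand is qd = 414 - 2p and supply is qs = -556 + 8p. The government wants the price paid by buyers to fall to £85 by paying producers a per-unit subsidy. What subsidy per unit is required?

At a buyer price of 85, quantity demanded is 414 − 2·85 = 244.
Sellers supply 244 only when they receive ps with -556 + 8·ps = 244, i.e. ps = 100.
s = ps − pb = 100 − 85 = 15.

Required subsidy s = £15 per unit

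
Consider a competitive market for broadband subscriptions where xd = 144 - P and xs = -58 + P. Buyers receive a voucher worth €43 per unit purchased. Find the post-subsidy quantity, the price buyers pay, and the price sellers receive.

Pre-subsidy: 144 - P = -58 + P gives P* = 101, x* = 43.
With the rebate, buyers effectively pay Pb = Ps − 43, where Ps is the price sellers receive.
Demand in terms of Ps becomes xd = 144 − 1(Ps − 43) = 187 - Ps. Setting this equal to supply: 187 - Ps = -58 + Ps, so Ps = 122.5.
Buyers pay Pb = 122.5 − 43 = 79.5; x' = -58 + 1·122.5 = 64.5.

x' = 64.5; buyers pay €79.5; sellers receive €122.5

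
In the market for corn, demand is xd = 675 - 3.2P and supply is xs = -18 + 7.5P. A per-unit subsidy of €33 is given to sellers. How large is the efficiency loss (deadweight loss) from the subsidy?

Deadweight loss = 130680/107

Pre-subsidy: 675 - 3.2P = -18 + 7.5P gives P* = 6930/107, x* = 50049/107.
With the subsidy, sellers receive Ps = Pb + 33 for each unit, where Pb is the price buyers pay.
Supply in terms of Pb becomes xs = -18 + 7.5(Pb + 33) = 229.5 + 7.5Pb. Setting this equal to demand: 675 - 3.2Pb = 229.5 + 7.5Pb, so Pb = 4455/107.
Sellers receive Ps = 4455/107 + 33 = 7986/107; x' = 675 − 3.2·(4455/107) = 57969/107.
The subsidy expands output by 57969/107 − 50049/107 = 7920/107 past the efficient level; on those units the gap between marginal cost and willingness to pay runs from 0 up to 33.
DWL = ½ × 33 × 7920/107 = 130680/107.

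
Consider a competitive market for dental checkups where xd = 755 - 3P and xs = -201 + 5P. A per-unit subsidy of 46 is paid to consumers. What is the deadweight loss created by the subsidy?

Deadweight loss = 1983.75

Pre-subsidy: 755 - 3P = -201 + 5P gives P* = 119.5, x* = 396.5.
With the rebate, buyers effectively pay Pb = Ps − 46, where Ps is the price sellers receive.
Demand in terms of Ps becomes xd = 755 − 3(Ps − 46) = 893 - 3Ps. Setting this equal to supply: 893 - 3Ps = -201 + 5Ps, so Ps = 136.75.
Buyers pay Pb = 136.75 − 46 = 90.75; x' = -201 + 5·136.75 = 482.75.
The subsidy expands output by 482.75 − 396.5 = 86.25 past the efficient level; on those units the gap between marginal cost and willingness to pay runs from 0 up to 46.
DWL = ½ × 46 × 86.25 = 1983.75.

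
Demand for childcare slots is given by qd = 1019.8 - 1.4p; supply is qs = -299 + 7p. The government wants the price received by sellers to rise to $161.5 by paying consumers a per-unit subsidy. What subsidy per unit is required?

Required subsidy s = $27 per unit

At a seller price of 161.5, quantity supplied is -299 + 7·161.5 = 831.5.
Buyers absorb 831.5 only when they pay pb with 1019.8 − 1.4·pb = 831.5, i.e. pb = 134.5.
s = ps − pb = 161.5 − 134.5 = 27.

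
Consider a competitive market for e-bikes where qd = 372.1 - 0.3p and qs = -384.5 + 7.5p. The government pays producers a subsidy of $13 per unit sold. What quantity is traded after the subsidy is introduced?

Pre-subsidy: 372.1 - 0.3p = -384.5 + 7.5p gives p* = 97, q* = 343.
With the subsidy, sellers receive ps = pb + 13 for each unit, where pb is the price buyers pay.
Supply in terms of pb becomes qs = -384.5 + 7.5(pb + 13) = -287 + 7.5pb. Setting this equal to demand: 372.1 - 0.3pb = -287 + 7.5pb, so pb = 84.5.
Sellers receive ps = 84.5 + 13 = 97.5; q' = 372.1 − 0.3·84.5 = 346.75.

q' = 346.75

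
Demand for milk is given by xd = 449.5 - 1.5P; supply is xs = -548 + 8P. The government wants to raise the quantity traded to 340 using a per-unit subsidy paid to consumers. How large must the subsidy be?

At x = 340, invert demand for the buyer price: Pb = (449.5 − 340)/1.5 = 73; invert supply for the seller price: Ps = (340 − (-548))/8 = 111.
The subsidy must fill the gap: s = Ps − Pb = 111 − 73 = 38.

Required subsidy s = 38 per unit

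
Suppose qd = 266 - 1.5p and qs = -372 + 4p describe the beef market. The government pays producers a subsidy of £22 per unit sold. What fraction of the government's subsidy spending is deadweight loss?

Pre-subsidy: 266 - 1.5p = -372 + 4p gives p* = 116, q* = 92.
With the subsidy, sellers receive ps = pb + 22 for each unit, where pb is the price buyers pay.
Supply in terms of pb becomes qs = -372 + 4(pb + 22) = -284 + 4pb. Setting this equal to demand: 266 - 1.5pb = -284 + 4pb, so pb = 100.
Sellers receive ps = 100 + 22 = 122; q' = 266 − 1.5·100 = 116.
ΔCS = ½(92 + 116)(116 − 100) = 1664; ΔPS = ½(92 + 116)(122 − 116) = 624.
Government spending = 22 × 116 = 2552.
DWL = ½ × 22 × (116 − 92) = 264; fraction = 264 / 2552 = 3/29.

DWL / government spending = 3/29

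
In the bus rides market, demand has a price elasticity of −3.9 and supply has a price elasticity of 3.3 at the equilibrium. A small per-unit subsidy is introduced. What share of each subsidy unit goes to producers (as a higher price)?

Producer share = 13/24

For a small subsidy around the equilibrium, the benefit split depends on the relative slopes, which at a point are proportional to the elasticities.
Buyer share = εs/(εs + |εd|) = 3.3/(3.3 + 3.9) = 11/24; seller share = |εd|/(εs + |εd|) = 13/24.
So producers capture 13/24 of the subsidy.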